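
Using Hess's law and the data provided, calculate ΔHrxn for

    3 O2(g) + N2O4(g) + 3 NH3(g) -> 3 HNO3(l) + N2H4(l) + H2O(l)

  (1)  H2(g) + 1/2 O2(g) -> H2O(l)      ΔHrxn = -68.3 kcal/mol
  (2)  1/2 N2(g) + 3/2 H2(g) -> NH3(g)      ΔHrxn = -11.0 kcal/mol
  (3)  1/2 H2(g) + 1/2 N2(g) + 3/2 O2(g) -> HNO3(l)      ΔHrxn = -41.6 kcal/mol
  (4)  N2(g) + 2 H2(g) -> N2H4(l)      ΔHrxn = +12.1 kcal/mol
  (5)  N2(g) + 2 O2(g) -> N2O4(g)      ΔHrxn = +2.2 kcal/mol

ΔHrxn = -150.2 kcal/mol

(1) as written: -68.3 kcal/mol
(2) reversed and × 3: (-3)·(-11.0) = +33.0 kcal/mol
(3) × 3: (3)·(-41.6) = -124.8 kcal/mol
(4) as written: +12.1 kcal/mol
(5) reversed: -2.2 kcal/mol
Combining the equations, ΔHrxn = (-68.3) + (+33.0) + (-124.8) + (+12.1) + (-2.2) = -150.2 kcal/mol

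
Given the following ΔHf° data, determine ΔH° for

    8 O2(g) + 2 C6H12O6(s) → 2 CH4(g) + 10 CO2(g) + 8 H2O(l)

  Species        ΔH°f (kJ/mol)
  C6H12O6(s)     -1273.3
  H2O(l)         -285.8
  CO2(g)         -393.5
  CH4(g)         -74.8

ΔH° = -3824.4 kJ/mol

Products: 2·(-74.8) + 10·(-393.5) + 8·(-285.8) = -6371.0
Reactants: 8·(+0.0) + 2·(-1273.3) = -2546.6
ΔH° = (-6371.0) − (-2546.6) = -3824.4 kJ/mol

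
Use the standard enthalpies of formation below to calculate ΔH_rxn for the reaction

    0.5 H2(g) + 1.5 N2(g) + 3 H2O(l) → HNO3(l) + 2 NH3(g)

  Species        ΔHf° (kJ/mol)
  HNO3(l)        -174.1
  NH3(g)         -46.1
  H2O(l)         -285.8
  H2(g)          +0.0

ΔH_rxn = 591.1 kJ/mol

Products: 1·(-174.1) + 2·(-46.1) = -266.3
Reactants: 1/2·(+0.0) + 3/2·(+0.0) + 3·(-285.8) = -857.4
ΔH_rxn = (-266.3) − (-857.4) = 591.1 kJ/mol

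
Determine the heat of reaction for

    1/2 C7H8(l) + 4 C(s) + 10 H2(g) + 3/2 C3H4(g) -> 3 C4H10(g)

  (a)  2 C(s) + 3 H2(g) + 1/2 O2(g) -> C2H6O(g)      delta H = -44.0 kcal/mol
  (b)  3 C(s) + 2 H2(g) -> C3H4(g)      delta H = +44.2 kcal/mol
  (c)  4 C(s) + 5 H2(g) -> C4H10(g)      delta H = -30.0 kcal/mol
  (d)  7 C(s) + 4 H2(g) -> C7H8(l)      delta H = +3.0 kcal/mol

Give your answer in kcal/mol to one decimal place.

delta H = -157.8 kcal/mol

(a): not needed.
(b) reversed and × 3/2: (-3/2)·(+44.2) = -66.3 kcal/mol
(c) × 3: (3)·(-30.0) = -90.0 kcal/mol
(d) reversed and × 1/2: (-1/2)·(+3.0) = -1.5 kcal/mol
By Hess's law, delta H = (-66.3) + (-90.0) + (-1.5) = -157.8 kcal/mol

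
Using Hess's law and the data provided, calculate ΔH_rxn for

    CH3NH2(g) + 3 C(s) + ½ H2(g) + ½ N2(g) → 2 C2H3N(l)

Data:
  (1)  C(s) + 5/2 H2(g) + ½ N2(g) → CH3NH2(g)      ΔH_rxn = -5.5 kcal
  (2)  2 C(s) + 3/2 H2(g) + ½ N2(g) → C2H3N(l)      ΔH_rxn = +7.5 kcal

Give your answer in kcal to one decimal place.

(1) reversed (reverse to put CH3NH2(g) on the reactant side): +5.5 kcal
(2) × 2 (×2 to match 2 C2H3N(l) in the target): (2)·(+7.5) = +15.0 kcal
ΔH_rxn = (-1)·(-5.5) + (2)·(+7.5) = 20.5 kcal

ΔH_rxn = 20.5 kcal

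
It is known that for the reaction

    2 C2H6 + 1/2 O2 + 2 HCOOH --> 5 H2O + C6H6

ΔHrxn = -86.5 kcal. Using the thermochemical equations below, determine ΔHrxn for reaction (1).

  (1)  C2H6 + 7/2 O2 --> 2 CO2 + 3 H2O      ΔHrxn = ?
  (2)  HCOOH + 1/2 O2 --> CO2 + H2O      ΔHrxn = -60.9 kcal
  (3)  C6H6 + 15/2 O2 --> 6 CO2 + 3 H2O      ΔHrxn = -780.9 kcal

ΔHrxn = -372.8 kcal

(1) × 2 (×2 to match 2 C2H6 in the target): contributes 2·x
(2) × 2 (scale by 2 for the 2 HCOOH): (2)·(-60.9) = -121.8 kcal
(3) reversed (reverse to put C6H6 on the product side): +780.9 kcal
-86.5 = (-121.8) + (+780.9) + 2·x
x = (-86.5 − (+659.1)) / (2) = -372.8 kcal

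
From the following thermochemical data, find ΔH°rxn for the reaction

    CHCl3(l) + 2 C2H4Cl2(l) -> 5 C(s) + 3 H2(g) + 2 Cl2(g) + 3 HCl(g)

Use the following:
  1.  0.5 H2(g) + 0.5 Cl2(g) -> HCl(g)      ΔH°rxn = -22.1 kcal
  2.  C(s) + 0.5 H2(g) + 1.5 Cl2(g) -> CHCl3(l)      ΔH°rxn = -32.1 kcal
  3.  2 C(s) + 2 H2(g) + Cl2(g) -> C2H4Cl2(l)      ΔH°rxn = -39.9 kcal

ΔH°rxn = 45.6 kcal

eq. 1 × 3 (scale by 3 for the 3 HCl(g)): (3)·(-22.1) = -66.3 kcal
eq. 2 reversed (CHCl3(l) must end up as a reactant): +32.1 kcal
eq. 3 reversed and × 2 (C2H4Cl2(l) must end up as a reactant; scale by 2 for the 2 C2H4Cl2(l)): (-2)·(-39.9) = +79.8 kcal
Summing the manipulated equations, ΔH°rxn = (-66.3) + (+32.1) + (+79.8) = 45.6 kcal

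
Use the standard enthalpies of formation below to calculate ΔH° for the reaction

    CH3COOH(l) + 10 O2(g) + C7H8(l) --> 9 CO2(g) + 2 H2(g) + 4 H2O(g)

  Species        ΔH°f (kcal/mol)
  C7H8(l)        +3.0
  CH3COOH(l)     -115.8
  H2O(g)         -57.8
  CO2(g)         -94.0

ΔH° = -964.4 kcal/mol

ΔH°rxn = Σ nΔHf°(products) − Σ nΔHf°(reactants).
Products: 9·(-94.0) + 2·(+0.0) + 4·(-57.8) = -1077.2
Reactants: 1·(-115.8) + 10·(+0.0) + 1·(+3.0) = -112.8
ΔH° = (-1077.2) − (-112.8) = -964.4 kcal/mol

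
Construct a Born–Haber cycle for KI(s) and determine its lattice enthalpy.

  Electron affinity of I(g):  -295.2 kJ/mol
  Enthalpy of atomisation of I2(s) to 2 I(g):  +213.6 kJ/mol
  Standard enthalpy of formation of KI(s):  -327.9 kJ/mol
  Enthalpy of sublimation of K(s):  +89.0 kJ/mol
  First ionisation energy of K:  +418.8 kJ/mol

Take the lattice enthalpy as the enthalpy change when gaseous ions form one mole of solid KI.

U = -647.3 kJ/mol

ΔHf° = 1·ΔHsub + 1·(ΣIE) + 1/2·D(I2) + 1·EA + U
-327.9 = 1·(+89.0) + 1·(+418.8) + 1/2·(+213.6) + 1·(-295.2) + U
U = -327.9 − (+319.4) = -647.3 kJ/mol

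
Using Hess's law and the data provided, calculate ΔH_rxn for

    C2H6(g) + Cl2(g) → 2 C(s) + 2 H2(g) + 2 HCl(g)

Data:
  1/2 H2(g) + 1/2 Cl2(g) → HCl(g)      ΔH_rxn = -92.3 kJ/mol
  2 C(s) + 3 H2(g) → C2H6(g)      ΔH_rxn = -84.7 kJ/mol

ΔH_rxn = -99.9 kJ/mol

equation 1 × 2 (scale by 2 for the 2 HCl(g)): (2)·(-92.3) = -184.6 kJ/mol
equation 2 reversed (C2H6(g) must end up as a reactant): +84.7 kJ/mol
Summing the manipulated equations, ΔH_rxn = (2)·(-92.3) + (-1)·(-84.7) = -99.9 kJ/mol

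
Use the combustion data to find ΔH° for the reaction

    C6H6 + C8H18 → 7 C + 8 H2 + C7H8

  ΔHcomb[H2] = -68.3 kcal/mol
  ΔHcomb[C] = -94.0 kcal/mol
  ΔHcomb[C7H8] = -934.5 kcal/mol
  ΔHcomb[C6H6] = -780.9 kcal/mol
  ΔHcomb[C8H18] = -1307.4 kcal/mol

Using ΔH = Σ nΔHc°(reactants) − Σ nΔHc°(products):
= [1·(-780.9) + 1·(-1307.4)] − [7·(-94.0) + 8·(-68.3) + 1·(-934.5)]
= 50.6 kcal/mol

ΔH° = 50.6 kcal/mol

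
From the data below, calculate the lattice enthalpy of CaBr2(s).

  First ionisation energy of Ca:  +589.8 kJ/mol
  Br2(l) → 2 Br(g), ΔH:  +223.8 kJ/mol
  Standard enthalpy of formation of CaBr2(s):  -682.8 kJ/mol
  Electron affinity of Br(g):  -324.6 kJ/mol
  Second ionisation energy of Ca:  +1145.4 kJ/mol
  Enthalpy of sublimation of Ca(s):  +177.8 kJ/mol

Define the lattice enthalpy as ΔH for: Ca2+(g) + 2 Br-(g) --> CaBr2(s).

U = -2170.4 kJ/mol

ΔHf° = 1·ΔHsub + 1·(ΣIE) + 1·D(Br2) + 2·EA + U
-682.8 = 1·(+177.8) + 1·(+1735.2) + 1·(+223.8) + 2·(-324.6) + U
U = -682.8 − (+1487.6) = -2170.4 kJ/mol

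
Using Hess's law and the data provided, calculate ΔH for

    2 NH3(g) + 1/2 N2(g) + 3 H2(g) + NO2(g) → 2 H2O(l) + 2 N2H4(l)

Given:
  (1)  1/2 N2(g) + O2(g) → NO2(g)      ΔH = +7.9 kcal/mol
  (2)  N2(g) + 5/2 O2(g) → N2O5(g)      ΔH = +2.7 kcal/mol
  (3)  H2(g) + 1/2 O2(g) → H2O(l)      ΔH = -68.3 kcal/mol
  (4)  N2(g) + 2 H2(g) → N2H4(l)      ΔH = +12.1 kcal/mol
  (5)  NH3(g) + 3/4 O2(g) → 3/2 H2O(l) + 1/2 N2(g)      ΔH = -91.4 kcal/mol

ΔH = -98.2 kcal/mol

(1) reversed: -7.9 kcal/mol
(2): not needed.
(3) reversed: +68.3 kcal/mol
(4) × 2: (2)·(+12.1) = +24.2 kcal/mol
(5) × 2: (2)·(-91.4) = -182.8 kcal/mol
ΔH = (-1)·(+7.9) + (-1)·(-68.3) + (2)·(+12.1) + (2)·(-91.4) = -98.2 kcal/mol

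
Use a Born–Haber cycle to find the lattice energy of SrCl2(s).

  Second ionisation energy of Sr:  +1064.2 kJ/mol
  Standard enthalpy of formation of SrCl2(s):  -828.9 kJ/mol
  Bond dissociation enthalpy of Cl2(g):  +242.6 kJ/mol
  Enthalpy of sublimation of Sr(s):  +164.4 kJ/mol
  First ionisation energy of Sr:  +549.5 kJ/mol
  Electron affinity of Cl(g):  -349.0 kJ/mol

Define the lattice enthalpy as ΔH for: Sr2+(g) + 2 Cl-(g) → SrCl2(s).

ΔHf° = 1·ΔHsub + 1·(ΣIE) + 1·D(Cl2) + 2·EA + U
-828.9 = 1·(+164.4) + 1·(+1613.7) + 1·(+242.6) + 2·(-349.0) + U
U = -828.9 − (+1322.7) = -2151.6 kJ/mol

U = -2151.6 kJ/mol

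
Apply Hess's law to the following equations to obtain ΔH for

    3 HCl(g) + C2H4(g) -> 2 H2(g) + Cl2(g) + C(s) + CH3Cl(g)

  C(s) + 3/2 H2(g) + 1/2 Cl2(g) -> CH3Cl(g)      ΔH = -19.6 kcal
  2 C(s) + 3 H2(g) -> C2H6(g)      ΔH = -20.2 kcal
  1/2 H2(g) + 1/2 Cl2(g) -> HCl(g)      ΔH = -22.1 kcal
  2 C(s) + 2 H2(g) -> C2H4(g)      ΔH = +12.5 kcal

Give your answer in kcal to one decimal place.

ΔH = 34.2 kcal

equation 1 as written (CH3Cl(g) already on the product side): -19.6 kcal
equation 2: not needed (C2H6(g) appears nowhere else).
equation 3 reversed and × 3 (reverse to put HCl(g) on the reactant side; ×3 to match 3 HCl(g) in the target): (-3)·(-22.1) = +66.3 kcal
equation 4 reversed (reverse to put C2H4(g) on the reactant side): -12.5 kcal
ΔH = (1)·(-19.6) + (-3)·(-22.1) + (-1)·(+12.5) = 34.2 kcal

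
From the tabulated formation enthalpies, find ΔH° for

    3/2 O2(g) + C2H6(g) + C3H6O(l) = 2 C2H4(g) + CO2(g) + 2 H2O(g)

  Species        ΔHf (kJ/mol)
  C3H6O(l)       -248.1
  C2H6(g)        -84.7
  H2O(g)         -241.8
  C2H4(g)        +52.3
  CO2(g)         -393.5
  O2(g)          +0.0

ΔH° = -439.7 kJ/mol

Products: 2·(+52.3) + 1·(-393.5) + 2·(-241.8) = -772.5
Reactants: 3/2·(+0.0) + 1·(-84.7) + 1·(-248.1) = -332.8
ΔH° = (-772.5) − (-332.8) = -439.7 kJ/mol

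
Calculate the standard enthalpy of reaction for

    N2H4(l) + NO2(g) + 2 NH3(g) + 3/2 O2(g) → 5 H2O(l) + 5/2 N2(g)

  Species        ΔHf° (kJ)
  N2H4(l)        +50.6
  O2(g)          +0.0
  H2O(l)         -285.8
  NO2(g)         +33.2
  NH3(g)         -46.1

ΔH°rxn = -1420.6 kJ

ΔH°rxn = Σ nΔHf°(products) − Σ nΔHf°(reactants).
Products: 5·(-285.8) + 5/2·(+0.0) = -1429.0
Reactants: 1·(+50.6) + 1·(+33.2) + 2·(-46.1) + 3/2·(+0.0) = -8.4
ΔH°rxn = (-1429.0) − (-8.4) = -1420.6 kJ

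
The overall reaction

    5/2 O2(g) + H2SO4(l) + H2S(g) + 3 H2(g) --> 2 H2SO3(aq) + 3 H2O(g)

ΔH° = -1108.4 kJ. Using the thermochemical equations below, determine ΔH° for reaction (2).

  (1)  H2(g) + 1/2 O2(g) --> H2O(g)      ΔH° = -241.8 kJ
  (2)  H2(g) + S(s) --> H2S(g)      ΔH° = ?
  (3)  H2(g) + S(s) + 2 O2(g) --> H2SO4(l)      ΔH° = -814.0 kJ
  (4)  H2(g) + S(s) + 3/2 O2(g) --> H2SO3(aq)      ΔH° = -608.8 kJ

ΔH° = -20.6 kJ

(1) × 3 (×3 to match 3 H2O(g) in the target): (3)·(-241.8) = -725.4 kJ
(2) reversed (H2S(g) must end up as a reactant): contributes −x
(3) reversed (reverse to put H2SO4(l) on the reactant side): +814.0 kJ
(4) × 2 (scale by 2 for the 2 H2SO3(aq)): (2)·(-608.8) = -1217.6 kJ
-1108.4 = (-725.4) + (+814.0) + (-1217.6) − x
x = (-1108.4 − (-1129.0)) / (-1) = -20.6 kJ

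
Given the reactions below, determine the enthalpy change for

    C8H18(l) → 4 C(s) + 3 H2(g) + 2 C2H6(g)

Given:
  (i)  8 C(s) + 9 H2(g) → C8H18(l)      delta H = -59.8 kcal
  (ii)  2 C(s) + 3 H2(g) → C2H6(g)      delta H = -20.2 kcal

delta H = 19.4 kcal

(i) reversed: +59.8 kcal
(ii) × 2: (2)·(-20.2) = -40.4 kcal
delta H = (-1)·(-59.8) + (2)·(-20.2) = 19.4 kcal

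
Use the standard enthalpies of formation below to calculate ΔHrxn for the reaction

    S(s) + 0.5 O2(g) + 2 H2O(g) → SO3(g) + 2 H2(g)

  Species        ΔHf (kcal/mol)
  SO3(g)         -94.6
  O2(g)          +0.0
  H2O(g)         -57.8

ΔHrxn = 21.0 kcal/mol

Products: 1·(-94.6) + 2·(+0.0) = -94.6
Reactants: 1·(+0.0) + 1/2·(+0.0) + 2·(-57.8) = -115.6
ΔHrxn = (-94.6) − (-115.6) = 21.0 kcal/mol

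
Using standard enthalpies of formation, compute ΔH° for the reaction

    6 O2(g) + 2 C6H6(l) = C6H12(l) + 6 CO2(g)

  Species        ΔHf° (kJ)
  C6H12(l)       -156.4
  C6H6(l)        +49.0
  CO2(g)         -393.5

ΔH° = -2615.4 kJ

Products: 1·(-156.4) + 6·(-393.5) = -2517.4
Reactants: 6·(+0.0) + 2·(+49.0) = +98.0
ΔH° = (-2517.4) − (+98.0) = -2615.4 kJ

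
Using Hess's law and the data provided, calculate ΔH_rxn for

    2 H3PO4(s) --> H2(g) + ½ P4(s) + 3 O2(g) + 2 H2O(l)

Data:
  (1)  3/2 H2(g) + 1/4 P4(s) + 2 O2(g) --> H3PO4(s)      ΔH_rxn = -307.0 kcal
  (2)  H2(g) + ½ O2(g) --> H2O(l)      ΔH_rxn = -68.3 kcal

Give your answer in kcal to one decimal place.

(1) reversed and × 2: (-2)·(-307.0) = +614.0 kcal
(2) × 2: (2)·(-68.3) = -136.6 kcal
Since enthalpy is a state function, ΔH_rxn = (+614.0) + (-136.6) = 477.4 kcal

ΔH_rxn = 477.4 kcal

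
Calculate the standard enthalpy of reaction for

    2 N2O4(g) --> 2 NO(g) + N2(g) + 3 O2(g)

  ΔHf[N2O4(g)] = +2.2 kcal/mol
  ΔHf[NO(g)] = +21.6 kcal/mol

ΔH°rxn = Σ nΔHf°(products) − Σ nΔHf°(reactants).
Products: 2·(+21.6) + 1·(+0.0) + 3·(+0.0) = +43.2
Reactants: 2·(+2.2) = +4.4
ΔH°rxn = (+43.2) − (+4.4) = 38.8 kcal/mol

ΔH°rxn = 38.8 kcal/mol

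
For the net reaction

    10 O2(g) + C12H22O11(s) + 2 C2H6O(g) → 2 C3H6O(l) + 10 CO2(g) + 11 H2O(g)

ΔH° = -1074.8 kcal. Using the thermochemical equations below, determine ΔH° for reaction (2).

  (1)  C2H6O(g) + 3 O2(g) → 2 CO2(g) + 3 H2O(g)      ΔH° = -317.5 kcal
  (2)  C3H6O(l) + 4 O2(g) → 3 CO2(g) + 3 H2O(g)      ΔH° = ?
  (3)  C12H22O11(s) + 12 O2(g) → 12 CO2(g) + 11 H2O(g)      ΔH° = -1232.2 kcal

(1) × 2: (2)·(-317.5) = -635.0 kcal
(2) reversed and × 2: contributes −2·x
(3) as written: -1232.2 kcal
-1074.8 = (-635.0) + (-1232.2) − 2·x
x = (-1074.8 − (-1867.2)) / (-2) = -396.2 kcal

ΔH° = -396.2 kcal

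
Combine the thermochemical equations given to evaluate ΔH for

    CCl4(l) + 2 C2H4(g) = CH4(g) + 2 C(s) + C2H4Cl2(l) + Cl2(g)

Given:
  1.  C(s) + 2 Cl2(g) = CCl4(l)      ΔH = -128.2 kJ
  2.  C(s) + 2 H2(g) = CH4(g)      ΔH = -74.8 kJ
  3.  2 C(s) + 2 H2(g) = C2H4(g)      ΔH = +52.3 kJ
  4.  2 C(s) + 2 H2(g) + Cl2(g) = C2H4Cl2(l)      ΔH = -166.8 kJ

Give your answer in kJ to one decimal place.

ΔH = -218.0 kJ

eq. 1 reversed (reverse to put CCl4(l) on the reactant side): +128.2 kJ
eq. 2 as written (CH4(g) already on the product side): -74.8 kJ
eq. 3 reversed and × 2 (reverse to put C2H4(g) on the reactant side; scale by 2 for the 2 C2H4(g)): (-2)·(+52.3) = -104.6 kJ
eq. 4 as written (C2H4Cl2(l) already on the product side): -166.8 kJ
ΔH = (+128.2) + (-74.8) + (-104.6) + (-166.8) = -218.0 kJ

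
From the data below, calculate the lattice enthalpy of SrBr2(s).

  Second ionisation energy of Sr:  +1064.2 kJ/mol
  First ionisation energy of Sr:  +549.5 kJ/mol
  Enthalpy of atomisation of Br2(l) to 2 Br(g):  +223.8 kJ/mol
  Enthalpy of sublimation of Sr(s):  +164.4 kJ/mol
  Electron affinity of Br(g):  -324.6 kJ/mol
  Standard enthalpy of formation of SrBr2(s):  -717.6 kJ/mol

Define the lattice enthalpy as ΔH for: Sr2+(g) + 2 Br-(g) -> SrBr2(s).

U = -2070.3 kJ/mol

ΔHf° = 1·ΔHsub + 1·(ΣIE) + 1·D(Br2) + 2·EA + U
-717.6 = 1·(+164.4) + 1·(+1613.7) + 1·(+223.8) + 2·(-324.6) + U
U = -717.6 − (+1352.7) = -2070.3 kJ/mol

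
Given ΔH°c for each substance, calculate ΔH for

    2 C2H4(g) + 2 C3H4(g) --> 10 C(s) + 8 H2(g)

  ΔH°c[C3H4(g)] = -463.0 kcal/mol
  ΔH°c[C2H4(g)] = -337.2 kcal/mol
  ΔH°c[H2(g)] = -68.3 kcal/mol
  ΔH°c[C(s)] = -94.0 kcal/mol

ΔH = -114.0 kcal/mol

Using ΔH = Σ nΔHc°(reactants) − Σ nΔHc°(products):
= [2·(-337.2) + 2·(-463.0)] − [10·(-94.0) + 8·(-68.3)]
= -114.0 kcal/mol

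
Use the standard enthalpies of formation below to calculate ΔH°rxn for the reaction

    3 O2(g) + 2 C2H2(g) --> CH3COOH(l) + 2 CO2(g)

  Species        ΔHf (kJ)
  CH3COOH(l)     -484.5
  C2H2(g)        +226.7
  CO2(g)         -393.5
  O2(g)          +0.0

ΔH°rxn = -1724.9 kJ

Products: 1·(-484.5) + 2·(-393.5) = -1271.5
Reactants: 3·(+0.0) + 2·(+226.7) = +453.4
ΔH°rxn = (-1271.5) − (+453.4) = -1724.9 kJ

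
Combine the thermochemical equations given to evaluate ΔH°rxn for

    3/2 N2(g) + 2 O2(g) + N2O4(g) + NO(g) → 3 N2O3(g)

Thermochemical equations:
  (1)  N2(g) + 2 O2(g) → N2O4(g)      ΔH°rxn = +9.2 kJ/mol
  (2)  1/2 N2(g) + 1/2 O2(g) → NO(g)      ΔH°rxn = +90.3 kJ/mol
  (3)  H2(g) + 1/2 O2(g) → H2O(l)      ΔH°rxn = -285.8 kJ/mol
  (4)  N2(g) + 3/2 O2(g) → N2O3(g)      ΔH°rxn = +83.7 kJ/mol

(1) reversed (reverse to put N2O4(g) on the reactant side): -9.2 kJ/mol
(2) reversed (reverse to put NO(g) on the reactant side): -90.3 kJ/mol
(3): not needed (H2O(l) appears nowhere else).
(4) × 3 (scale by 3 for the 3 N2O3(g)): (3)·(+83.7) = +251.1 kJ/mol
Summing the manipulated equations, ΔH°rxn = (-1)·(+9.2) + (-1)·(+90.3) + (3)·(+83.7) = 151.6 kJ/mol

ΔH°rxn = 151.6 kJ/mol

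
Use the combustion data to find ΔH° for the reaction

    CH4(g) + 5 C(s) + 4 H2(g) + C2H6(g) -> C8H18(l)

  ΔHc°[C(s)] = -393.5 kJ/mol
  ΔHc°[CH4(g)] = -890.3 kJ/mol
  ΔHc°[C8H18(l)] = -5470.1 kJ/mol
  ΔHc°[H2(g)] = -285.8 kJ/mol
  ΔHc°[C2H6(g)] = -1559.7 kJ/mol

With combustion enthalpies, reactants minus products:
= [1·(-890.3) + 5·(-393.5) + 4·(-285.8) + 1·(-1559.7)] − [1·(-5470.1)]
= -90.6 kJ/mol

ΔH° = -90.6 kJ/mol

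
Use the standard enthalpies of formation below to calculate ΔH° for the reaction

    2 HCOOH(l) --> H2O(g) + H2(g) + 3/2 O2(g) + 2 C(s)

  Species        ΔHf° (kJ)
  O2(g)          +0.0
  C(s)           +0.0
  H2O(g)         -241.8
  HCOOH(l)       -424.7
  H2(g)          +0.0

ΔH° = 607.6 kJ

ΔH°rxn = Σ nΔHf°(products) − Σ nΔHf°(reactants).
Products: 1·(-241.8) + 1·(+0.0) + 3/2·(+0.0) + 2·(+0.0) = -241.8
Reactants: 2·(-424.7) = -849.4
ΔH° = (-241.8) − (-849.4) = 607.6 kJ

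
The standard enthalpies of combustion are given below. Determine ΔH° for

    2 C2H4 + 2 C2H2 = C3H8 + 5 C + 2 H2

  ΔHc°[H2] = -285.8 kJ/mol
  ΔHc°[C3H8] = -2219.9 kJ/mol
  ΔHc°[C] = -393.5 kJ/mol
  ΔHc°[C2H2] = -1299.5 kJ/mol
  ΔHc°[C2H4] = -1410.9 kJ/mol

ΔH° = -661.8 kJ/mol

Using ΔH = Σ nΔHc°(reactants) − Σ nΔHc°(products):
= [2·(-1410.9) + 2·(-1299.5)] − [1·(-2219.9) + 5·(-393.5) + 2·(-285.8)]
= -661.8 kJ/mol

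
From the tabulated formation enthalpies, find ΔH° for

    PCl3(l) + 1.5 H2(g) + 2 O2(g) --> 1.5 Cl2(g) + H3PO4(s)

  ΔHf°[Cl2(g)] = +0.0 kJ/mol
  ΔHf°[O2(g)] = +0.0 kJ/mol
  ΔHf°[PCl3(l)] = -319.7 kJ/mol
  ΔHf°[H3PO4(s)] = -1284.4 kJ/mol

ΔH°rxn = Σ nΔHf°(products) − Σ nΔHf°(reactants).
Products: 3/2·(+0.0) + 1·(-1284.4) = -1284.4
Reactants: 1·(-319.7) + 3/2·(+0.0) + 2·(+0.0) = -319.7
ΔH° = (-1284.4) − (-319.7) = -964.7 kJ/mol

ΔH° = -964.7 kJ/mol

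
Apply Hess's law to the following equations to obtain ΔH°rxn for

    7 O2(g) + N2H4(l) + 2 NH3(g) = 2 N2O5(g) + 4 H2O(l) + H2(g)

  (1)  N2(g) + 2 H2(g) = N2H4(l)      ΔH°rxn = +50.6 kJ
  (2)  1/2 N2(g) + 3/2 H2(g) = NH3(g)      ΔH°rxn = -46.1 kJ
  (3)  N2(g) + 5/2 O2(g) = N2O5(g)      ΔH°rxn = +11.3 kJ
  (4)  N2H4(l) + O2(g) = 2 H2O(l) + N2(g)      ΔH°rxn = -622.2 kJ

ΔH°rxn = -1079.0 kJ

(1) as written: +50.6 kJ
(2) reversed and × 2 (NH3(g) must end up as a reactant; scale by 2 for the 2 NH3(g)): (-2)·(-46.1) = +92.2 kJ
(3) × 2 (×2 to match 2 N2O5(g) in the target): (2)·(+11.3) = +22.6 kJ
(4) × 2 (scale by 2 for the 4 H2O(l)): (2)·(-622.2) = -1244.4 kJ
Summing the manipulated equations, ΔH°rxn = (1)·(+50.6) + (-2)·(-46.1) + (2)·(+11.3) + (2)·(-622.2) = -1079.0 kJ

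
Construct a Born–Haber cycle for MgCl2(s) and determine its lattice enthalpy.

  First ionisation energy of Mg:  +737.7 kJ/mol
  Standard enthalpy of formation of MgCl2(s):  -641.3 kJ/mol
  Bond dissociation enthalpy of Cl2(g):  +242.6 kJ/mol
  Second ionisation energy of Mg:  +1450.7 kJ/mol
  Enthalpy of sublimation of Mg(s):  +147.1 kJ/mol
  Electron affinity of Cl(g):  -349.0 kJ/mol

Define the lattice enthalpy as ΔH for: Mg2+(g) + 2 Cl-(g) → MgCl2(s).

U = -2521.4 kJ/mol

ΔHf° = 1·ΔHsub + 1·(ΣIE) + 1·D(Cl2) + 2·EA + U
-641.3 = 1·(+147.1) + 1·(+2188.4) + 1·(+242.6) + 2·(-349.0) + U
U = -641.3 − (+1880.1) = -2521.4 kJ/mol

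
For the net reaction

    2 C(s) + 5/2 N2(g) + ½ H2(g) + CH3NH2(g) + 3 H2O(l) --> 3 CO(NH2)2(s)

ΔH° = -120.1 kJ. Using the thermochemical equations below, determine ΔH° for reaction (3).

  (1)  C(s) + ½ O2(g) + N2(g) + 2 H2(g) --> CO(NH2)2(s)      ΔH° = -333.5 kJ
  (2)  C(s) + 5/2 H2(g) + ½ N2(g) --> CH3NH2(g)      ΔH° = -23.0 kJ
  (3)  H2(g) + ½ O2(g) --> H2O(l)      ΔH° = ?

(1) × 3 (scale by 3 for the 3 CO(NH2)2(s)): (3)·(-333.5) = -1000.5 kJ
(2) reversed (CH3NH2(g) must end up as a reactant): +23.0 kJ
(3) reversed and × 3 (H2O(l) must end up as a reactant; scale by 3 for the 3 H2O(l)): contributes −3·x
-120.1 = (-1000.5) + (+23.0) − 3·x
x = (-120.1 − (-977.5)) / (-3) = -285.8 kJ

ΔH° = -285.8 kJ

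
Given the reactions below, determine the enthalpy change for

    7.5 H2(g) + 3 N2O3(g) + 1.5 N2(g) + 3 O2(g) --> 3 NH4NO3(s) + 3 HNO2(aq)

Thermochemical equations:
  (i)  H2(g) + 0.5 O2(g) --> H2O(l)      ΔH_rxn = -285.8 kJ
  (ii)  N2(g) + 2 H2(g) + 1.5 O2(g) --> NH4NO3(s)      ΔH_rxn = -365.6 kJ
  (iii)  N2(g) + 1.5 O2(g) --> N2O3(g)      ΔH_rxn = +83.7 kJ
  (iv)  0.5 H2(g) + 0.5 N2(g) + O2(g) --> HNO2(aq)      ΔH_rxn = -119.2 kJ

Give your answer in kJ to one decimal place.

(i): not needed.
(ii) × 3: (3)·(-365.6) = -1096.8 kJ
(iii) reversed and × 3: (-3)·(+83.7) = -251.1 kJ
(iv) × 3: (3)·(-119.2) = -357.6 kJ
By Hess's law, ΔH_rxn = (-1096.8) + (-251.1) + (-357.6) = -1705.5 kJ

ΔH_rxn = -1705.5 kJ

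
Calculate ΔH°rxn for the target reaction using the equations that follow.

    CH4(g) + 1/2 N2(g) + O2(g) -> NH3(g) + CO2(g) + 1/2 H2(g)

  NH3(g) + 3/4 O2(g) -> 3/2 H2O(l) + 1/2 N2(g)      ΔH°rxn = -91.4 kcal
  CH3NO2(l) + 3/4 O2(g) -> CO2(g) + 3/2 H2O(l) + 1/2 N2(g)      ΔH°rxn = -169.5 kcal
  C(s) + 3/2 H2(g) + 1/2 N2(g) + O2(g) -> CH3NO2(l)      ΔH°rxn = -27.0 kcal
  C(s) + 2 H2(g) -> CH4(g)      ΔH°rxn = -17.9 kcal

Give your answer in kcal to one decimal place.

equation 1 reversed: +91.4 kcal
equation 2 as written: -169.5 kcal
equation 3 as written: -27.0 kcal
equation 4 reversed: +17.9 kcal
ΔH°rxn = (-1)·(-91.4) + (1)·(-169.5) + (1)·(-27.0) + (-1)·(-17.9) = -87.2 kcal

ΔH°rxn = -87.2 kcal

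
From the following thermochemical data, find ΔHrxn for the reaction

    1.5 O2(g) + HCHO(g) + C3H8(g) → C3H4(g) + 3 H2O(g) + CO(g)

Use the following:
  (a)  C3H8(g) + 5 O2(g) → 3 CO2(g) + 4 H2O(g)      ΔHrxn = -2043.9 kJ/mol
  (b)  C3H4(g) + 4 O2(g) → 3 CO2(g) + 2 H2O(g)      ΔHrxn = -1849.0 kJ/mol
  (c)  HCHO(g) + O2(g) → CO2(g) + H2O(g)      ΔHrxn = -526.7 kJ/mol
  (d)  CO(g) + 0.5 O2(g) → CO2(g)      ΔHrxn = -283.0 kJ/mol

ΔHrxn = -438.6 kJ/mol

(a) as written (C3H8(g) already on the reactant side): -2043.9 kJ/mol
(b) reversed (C3H4(g) must end up as a product): +1849.0 kJ/mol
(c) as written (HCHO(g) already on the reactant side): -526.7 kJ/mol
(d) reversed (CO(g) must end up as a product): +283.0 kJ/mol
Summing the manipulated equations, ΔHrxn = (1)·(-2043.9) + (-1)·(-1849.0) + (1)·(-526.7) + (-1)·(-283.0) = -438.6 kJ/mol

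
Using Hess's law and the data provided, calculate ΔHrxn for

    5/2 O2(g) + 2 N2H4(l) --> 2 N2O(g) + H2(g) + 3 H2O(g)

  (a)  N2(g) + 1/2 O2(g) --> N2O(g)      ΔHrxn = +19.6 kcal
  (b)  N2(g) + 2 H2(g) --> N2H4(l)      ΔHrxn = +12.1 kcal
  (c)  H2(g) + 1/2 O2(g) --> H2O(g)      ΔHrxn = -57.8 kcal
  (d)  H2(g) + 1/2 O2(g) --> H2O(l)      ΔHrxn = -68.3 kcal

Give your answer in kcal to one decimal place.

(a) × 2: (2)·(+19.6) = +39.2 kcal
(b) reversed and × 2: (-2)·(+12.1) = -24.2 kcal
(c) × 3: (3)·(-57.8) = -173.4 kcal
(d): not needed.
Combining the equations, ΔHrxn = (2)·(+19.6) + (-2)·(+12.1) + (3)·(-57.8) = -158.4 kcal

ΔHrxn = -158.4 kcal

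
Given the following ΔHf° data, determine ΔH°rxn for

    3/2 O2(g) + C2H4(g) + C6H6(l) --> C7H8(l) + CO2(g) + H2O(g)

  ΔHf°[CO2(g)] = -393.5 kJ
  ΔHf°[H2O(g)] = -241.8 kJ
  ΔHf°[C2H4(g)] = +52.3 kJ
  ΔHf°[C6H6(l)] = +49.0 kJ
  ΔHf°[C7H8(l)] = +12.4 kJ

ΔH°rxn = -724.2 kJ

Products: 1·(+12.4) + 1·(-393.5) + 1·(-241.8) = -622.9
Reactants: 3/2·(+0.0) + 1·(+52.3) + 1·(+49.0) = +101.3
ΔH°rxn = (-622.9) − (+101.3) = -724.2 kJ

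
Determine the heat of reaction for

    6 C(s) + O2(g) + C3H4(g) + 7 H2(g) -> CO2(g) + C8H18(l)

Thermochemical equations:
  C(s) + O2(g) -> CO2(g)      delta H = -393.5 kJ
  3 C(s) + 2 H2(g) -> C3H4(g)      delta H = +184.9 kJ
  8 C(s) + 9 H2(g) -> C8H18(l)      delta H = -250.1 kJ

equation 1 as written: -393.5 kJ
equation 2 reversed: -184.9 kJ
equation 3 as written: -250.1 kJ
delta H = (1)·(-393.5) + (-1)·(+184.9) + (1)·(-250.1) = -828.5 kJ

delta H = -828.5 kJ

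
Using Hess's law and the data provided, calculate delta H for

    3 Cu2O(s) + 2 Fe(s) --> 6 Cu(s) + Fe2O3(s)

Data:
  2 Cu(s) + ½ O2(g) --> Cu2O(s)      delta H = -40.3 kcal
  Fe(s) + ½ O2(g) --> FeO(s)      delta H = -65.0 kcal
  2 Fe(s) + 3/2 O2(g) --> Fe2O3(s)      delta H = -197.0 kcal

delta H = -76.1 kcal

equation 1 reversed and × 3 (Cu2O(s) must end up as a reactant; ×3 to match 3 Cu2O(s) in the target): (-3)·(-40.3) = +120.9 kcal
equation 2: not needed (FeO(s) appears nowhere else).
equation 3 as written (Fe2O3(s) already on the product side): -197.0 kcal
delta H = (+120.9) + (-197.0) = -76.1 kcal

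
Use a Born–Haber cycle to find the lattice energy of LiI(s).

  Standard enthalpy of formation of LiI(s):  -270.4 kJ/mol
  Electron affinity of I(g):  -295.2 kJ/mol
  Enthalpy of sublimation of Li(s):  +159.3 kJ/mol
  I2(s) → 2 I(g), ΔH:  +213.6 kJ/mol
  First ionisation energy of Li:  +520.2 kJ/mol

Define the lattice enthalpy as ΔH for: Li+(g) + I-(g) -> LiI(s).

ΔHf° = 1·ΔHsub + 1·(ΣIE) + 1/2·D(I2) + 1·EA + U
-270.4 = 1·(+159.3) + 1·(+520.2) + 1/2·(+213.6) + 1·(-295.2) + U
U = -270.4 − (+491.1) = -761.5 kJ/mol

U = -761.5 kJ/mol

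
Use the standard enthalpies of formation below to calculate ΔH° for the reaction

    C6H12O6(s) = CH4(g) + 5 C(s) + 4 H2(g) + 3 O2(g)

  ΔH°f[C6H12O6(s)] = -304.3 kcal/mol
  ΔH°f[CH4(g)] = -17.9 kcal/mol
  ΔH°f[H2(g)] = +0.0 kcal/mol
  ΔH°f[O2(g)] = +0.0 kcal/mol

ΔH°rxn = Σ nΔHf°(products) − Σ nΔHf°(reactants).
Products: 1·(-17.9) + 5·(+0.0) + 4·(+0.0) + 3·(+0.0) = -17.9
Reactants: 1·(-304.3) = -304.3
ΔH° = (-17.9) − (-304.3) = 286.4 kcal/mol

ΔH° = 286.4 kcal/mol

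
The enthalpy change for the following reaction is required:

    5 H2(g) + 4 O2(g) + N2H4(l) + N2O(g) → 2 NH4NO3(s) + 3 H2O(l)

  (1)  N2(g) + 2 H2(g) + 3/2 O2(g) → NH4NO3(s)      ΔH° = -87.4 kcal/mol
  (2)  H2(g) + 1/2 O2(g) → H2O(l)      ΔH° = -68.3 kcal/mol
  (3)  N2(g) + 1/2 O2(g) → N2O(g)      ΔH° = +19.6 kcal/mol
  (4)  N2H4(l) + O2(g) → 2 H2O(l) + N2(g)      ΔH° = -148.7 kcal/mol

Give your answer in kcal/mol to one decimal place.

(1) × 2: (2)·(-87.4) = -174.8 kcal/mol
(2) as written: -68.3 kcal/mol
(3) reversed: -19.6 kcal/mol
(4) as written: -148.7 kcal/mol
ΔH° = (-174.8) + (-68.3) + (-19.6) + (-148.7) = -411.4 kcal/mol

ΔH° = -411.4 kcal/mol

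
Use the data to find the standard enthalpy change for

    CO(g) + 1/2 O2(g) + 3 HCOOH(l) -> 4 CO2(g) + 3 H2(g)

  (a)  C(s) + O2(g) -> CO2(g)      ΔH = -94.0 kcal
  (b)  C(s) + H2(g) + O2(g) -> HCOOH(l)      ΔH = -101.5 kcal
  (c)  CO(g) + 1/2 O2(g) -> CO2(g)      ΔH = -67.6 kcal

ΔH = -45.1 kcal

(a) × 3: (3)·(-94.0) = -282.0 kcal
(b) reversed and × 3 (HCOOH(l) must end up as a reactant; scale by 3 for the 3 HCOOH(l)): (-3)·(-101.5) = +304.5 kcal
(c) as written (CO(g) already on the reactant side): -67.6 kcal
Combining the equations, ΔH = (3)·(-94.0) + (-3)·(-101.5) + (1)·(-67.6) = -45.1 kcal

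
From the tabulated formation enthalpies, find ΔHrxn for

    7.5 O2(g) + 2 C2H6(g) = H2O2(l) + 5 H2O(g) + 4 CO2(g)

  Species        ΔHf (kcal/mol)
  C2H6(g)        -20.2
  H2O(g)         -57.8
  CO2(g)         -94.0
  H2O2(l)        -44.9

ΔH°rxn = Σ nΔHf°(products) − Σ nΔHf°(reactants).
Products: 1·(-44.9) + 5·(-57.8) + 4·(-94.0) = -709.9
Reactants: 15/2·(+0.0) + 2·(-20.2) = -40.4
ΔHrxn = (-709.9) − (-40.4) = -669.5 kcal/mol

ΔHrxn = -669.5 kcal/mol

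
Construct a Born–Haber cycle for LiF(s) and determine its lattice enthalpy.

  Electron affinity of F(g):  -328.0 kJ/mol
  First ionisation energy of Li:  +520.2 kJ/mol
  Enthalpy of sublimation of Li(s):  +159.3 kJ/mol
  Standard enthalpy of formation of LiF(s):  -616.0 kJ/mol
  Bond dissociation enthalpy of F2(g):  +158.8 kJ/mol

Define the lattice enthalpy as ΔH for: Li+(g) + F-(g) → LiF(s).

U = -1046.9 kJ/mol

ΔHf° = 1·ΔHsub + 1·(ΣIE) + 1/2·D(F2) + 1·EA + U
-616.0 = 1·(+159.3) + 1·(+520.2) + 1/2·(+158.8) + 1·(-328.0) + U
U = -616.0 − (+430.9) = -1046.9 kJ/mol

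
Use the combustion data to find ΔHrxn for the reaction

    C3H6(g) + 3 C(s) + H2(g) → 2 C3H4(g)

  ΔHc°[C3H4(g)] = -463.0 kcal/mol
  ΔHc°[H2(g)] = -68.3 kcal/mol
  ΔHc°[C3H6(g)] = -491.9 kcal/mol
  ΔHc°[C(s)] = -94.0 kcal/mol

Using ΔH = Σ nΔHc°(reactants) − Σ nΔHc°(products):
= [1·(-491.9) + 3·(-94.0) + 1·(-68.3)] − [2·(-463.0)]
= 83.8 kcal/mol

ΔHrxn = 83.8 kcal/mol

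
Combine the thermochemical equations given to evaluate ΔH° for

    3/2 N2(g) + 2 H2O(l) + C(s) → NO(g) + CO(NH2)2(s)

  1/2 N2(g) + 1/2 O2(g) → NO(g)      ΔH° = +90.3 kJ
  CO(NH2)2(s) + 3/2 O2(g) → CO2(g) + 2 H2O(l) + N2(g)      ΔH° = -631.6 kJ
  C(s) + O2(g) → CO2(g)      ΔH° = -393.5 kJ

equation 1 as written: +90.3 kJ
equation 2 reversed: +631.6 kJ
equation 3 as written: -393.5 kJ
ΔH° = (1)·(+90.3) + (-1)·(-631.6) + (1)·(-393.5) = 328.4 kJ

ΔH° = 328.4 kJ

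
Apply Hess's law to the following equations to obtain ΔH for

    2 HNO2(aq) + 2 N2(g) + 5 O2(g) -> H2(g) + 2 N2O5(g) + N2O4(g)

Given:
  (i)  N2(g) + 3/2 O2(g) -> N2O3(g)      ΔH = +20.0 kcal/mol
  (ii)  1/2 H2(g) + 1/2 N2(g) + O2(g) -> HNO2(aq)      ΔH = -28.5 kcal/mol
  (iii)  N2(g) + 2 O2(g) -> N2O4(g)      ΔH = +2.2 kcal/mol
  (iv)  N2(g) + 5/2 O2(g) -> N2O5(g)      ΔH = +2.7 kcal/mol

(i): not needed (N2O3(g) appears nowhere else).
(ii) reversed and × 2 (HNO2(aq) must end up as a reactant; scale by 2 for the 2 HNO2(aq)): (-2)·(-28.5) = +57.0 kcal/mol
(iii) as written (N2O4(g) already on the product side): +2.2 kcal/mol
(iv) × 2 (×2 to match 2 N2O5(g) in the target): (2)·(+2.7) = +5.4 kcal/mol
Summing the manipulated equations, ΔH = (+57.0) + (+2.2) + (+5.4) = 64.6 kcal/mol

ΔH = 64.6 kcal/mol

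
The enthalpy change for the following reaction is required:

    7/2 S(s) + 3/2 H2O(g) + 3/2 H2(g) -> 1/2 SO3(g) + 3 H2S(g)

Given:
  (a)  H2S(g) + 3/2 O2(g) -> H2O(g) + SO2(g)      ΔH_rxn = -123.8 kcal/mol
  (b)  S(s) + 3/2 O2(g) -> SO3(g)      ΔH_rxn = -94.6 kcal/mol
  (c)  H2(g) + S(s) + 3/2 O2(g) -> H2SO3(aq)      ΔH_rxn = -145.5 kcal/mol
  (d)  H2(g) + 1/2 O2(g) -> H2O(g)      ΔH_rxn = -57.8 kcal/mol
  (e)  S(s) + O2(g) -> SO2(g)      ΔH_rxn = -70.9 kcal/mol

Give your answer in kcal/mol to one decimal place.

(a) reversed and × 3 (reverse to put H2S(g) on the product side; ×3 to match 3 H2S(g) in the target): (-3)·(-123.8) = +371.4 kcal/mol
(b) × 1/2 (scale by 1/2 for the 1/2 SO3(g)): (1/2)·(-94.6) = -47.3 kcal/mol
(c): not needed (H2SO3(aq) appears nowhere else).
(d) × 3/2: (3/2)·(-57.8) = -86.7 kcal/mol
(e) × 3: (3)·(-70.9) = -212.7 kcal/mol
ΔH_rxn = (+371.4) + (-47.3) + (-86.7) + (-212.7) = 24.7 kcal/mol

ΔH_rxn = 24.7 kcal/mol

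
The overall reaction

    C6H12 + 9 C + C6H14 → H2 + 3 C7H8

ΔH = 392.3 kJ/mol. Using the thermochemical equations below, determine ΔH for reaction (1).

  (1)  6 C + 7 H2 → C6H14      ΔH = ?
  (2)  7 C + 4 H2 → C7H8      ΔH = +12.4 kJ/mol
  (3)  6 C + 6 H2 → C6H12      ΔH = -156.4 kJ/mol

ΔH = -198.7 kJ/mol

(1) reversed (C6H14 must end up as a reactant): contributes −x
(2) × 3 (×3 to match 3 C7H8 in the target): (3)·(+12.4) = +37.2 kJ/mol
(3) reversed (reverse to put C6H12 on the reactant side): +156.4 kJ/mol
+392.3 = (+37.2) + (+156.4) − x
x = (+392.3 − (+193.6)) / (-1) = -198.7 kJ/mol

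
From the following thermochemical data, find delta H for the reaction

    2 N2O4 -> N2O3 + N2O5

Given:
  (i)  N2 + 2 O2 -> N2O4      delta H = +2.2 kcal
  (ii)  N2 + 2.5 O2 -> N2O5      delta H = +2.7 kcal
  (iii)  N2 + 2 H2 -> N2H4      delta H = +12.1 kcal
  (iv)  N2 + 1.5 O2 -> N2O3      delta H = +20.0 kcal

(i) reversed and × 2: (-2)·(+2.2) = -4.4 kcal
(ii) as written: +2.7 kcal
(iii): not needed.
(iv) as written: +20.0 kcal
delta H = (-2)·(+2.2) + (1)·(+2.7) + (1)·(+20.0) = 18.3 kcal

delta H = 18.3 kcal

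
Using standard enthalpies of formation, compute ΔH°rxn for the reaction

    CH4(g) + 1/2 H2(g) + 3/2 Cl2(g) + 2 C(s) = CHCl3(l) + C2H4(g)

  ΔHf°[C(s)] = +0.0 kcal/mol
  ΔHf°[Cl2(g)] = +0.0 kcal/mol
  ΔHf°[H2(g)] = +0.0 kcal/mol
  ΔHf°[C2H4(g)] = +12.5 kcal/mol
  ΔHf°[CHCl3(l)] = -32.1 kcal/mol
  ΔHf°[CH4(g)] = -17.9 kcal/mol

ΔH°rxn = -1.7 kcal/mol

Products: 1·(-32.1) + 1·(+12.5) = -19.6
Reactants: 1·(-17.9) + 1/2·(+0.0) + 3/2·(+0.0) + 2·(+0.0) = -17.9
ΔH°rxn = (-19.6) − (-17.9) = -1.7 kcal/mol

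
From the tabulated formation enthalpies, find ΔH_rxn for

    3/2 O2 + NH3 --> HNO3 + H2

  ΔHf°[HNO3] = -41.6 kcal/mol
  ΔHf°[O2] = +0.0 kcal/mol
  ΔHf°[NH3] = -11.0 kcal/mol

ΔH°rxn = Σ nΔHf°(products) − Σ nΔHf°(reactants).
Products: 1·(-41.6) + 1·(+0.0) = -41.6
Reactants: 3/2·(+0.0) + 1·(-11.0) = -11.0
ΔH_rxn = (-41.6) − (-11.0) = -30.6 kcal/mol

ΔH_rxn = -30.6 kcal/mol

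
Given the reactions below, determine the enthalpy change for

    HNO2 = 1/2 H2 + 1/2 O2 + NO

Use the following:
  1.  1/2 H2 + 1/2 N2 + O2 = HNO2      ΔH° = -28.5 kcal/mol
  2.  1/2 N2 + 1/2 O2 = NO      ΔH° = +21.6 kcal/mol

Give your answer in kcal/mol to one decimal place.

eq. 1 reversed (HNO2 must end up as a reactant): +28.5 kcal/mol
eq. 2 as written (NO already on the product side): +21.6 kcal/mol
ΔH° = (+28.5) + (+21.6) = 50.1 kcal/mol

ΔH° = 50.1 kcal/mol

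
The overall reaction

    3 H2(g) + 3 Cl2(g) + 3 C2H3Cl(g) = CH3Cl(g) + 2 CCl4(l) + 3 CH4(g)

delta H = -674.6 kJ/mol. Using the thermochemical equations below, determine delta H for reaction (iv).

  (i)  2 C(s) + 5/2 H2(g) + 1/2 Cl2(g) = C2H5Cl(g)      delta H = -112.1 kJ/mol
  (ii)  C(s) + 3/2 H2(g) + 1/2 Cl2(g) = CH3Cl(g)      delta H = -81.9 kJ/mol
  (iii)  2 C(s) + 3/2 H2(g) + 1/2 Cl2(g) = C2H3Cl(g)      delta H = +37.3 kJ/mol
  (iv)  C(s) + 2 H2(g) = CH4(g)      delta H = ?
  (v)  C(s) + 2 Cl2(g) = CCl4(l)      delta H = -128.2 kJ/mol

(i): not needed (C2H5Cl(g) appears nowhere else).
(ii) as written (CH3Cl(g) already on the product side): -81.9 kJ/mol
(iii) reversed and × 3 (C2H3Cl(g) must end up as a reactant; ×3 to match 3 C2H3Cl(g) in the target): (-3)·(+37.3) = -111.9 kJ/mol
(iv) × 3 (×3 to match 3 CH4(g) in the target): contributes 3·x
(v) × 2 (scale by 2 for the 2 CCl4(l)): (2)·(-128.2) = -256.4 kJ/mol
-674.6 = (-81.9) + (-111.9) + (-256.4) + 3·x
x = (-674.6 − (-450.2)) / (3) = -74.8 kJ/mol

delta H = -74.8 kJ/mol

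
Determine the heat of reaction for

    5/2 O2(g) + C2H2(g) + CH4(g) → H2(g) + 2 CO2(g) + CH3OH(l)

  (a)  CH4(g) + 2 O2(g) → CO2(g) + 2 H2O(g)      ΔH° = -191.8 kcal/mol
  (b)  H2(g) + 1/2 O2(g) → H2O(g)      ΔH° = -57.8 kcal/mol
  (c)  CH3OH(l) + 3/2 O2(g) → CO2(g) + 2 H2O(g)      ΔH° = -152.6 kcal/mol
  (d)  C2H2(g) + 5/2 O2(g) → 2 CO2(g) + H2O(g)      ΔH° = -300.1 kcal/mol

ΔH° = -281.5 kcal/mol

(a) as written (CH4(g) already on the reactant side): -191.8 kcal/mol
(b) reversed (H2(g) must end up as a product): +57.8 kcal/mol
(c) reversed (reverse to put CH3OH(l) on the product side): +152.6 kcal/mol
(d) as written (C2H2(g) already on the reactant side): -300.1 kcal/mol
Summing the manipulated equations, ΔH° = (1)·(-191.8) + (-1)·(-57.8) + (-1)·(-152.6) + (1)·(-300.1) = -281.5 kcal/mol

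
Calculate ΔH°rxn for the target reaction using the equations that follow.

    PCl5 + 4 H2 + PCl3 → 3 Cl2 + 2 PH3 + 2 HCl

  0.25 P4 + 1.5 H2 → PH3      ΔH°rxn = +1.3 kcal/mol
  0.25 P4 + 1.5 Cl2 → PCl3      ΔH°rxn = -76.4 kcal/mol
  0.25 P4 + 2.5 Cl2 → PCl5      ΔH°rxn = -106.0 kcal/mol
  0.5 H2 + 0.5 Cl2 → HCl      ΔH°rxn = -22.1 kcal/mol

ΔH°rxn = 140.8 kcal/mol

equation 1 × 2 (scale by 2 for the 2 PH3): (2)·(+1.3) = +2.6 kcal/mol
equation 2 reversed (reverse to put PCl3 on the reactant side): +76.4 kcal/mol
equation 3 reversed (PCl5 must end up as a reactant): +106.0 kcal/mol
equation 4 × 2 (×2 to match 2 HCl in the target): (2)·(-22.1) = -44.2 kcal/mol
Summing the manipulated equations, ΔH°rxn = (+2.6) + (+76.4) + (+106.0) + (-44.2) = 140.8 kcal/mol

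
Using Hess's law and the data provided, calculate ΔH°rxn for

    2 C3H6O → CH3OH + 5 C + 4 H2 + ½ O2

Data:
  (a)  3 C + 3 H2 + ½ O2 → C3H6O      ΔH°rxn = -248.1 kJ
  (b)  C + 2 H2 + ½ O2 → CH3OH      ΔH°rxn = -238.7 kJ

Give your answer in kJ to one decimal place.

ΔH°rxn = 257.5 kJ

(a) reversed and × 2: (-2)·(-248.1) = +496.2 kJ
(b) as written: -238.7 kJ
By Hess's law, ΔH°rxn = (+496.2) + (-238.7) = 257.5 kJ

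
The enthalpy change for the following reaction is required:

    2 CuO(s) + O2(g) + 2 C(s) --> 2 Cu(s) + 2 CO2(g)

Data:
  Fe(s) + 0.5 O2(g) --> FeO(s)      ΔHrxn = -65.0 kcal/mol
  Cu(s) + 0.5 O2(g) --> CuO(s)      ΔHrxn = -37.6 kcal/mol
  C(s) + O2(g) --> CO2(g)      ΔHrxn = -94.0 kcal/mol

equation 1: not needed.
equation 2 reversed and × 2: (-2)·(-37.6) = +75.2 kcal/mol
equation 3 × 2: (2)·(-94.0) = -188.0 kcal/mol
Combining the equations, ΔHrxn = (-2)·(-37.6) + (2)·(-94.0) = -112.8 kcal/mol

ΔHrxn = -112.8 kcal/mol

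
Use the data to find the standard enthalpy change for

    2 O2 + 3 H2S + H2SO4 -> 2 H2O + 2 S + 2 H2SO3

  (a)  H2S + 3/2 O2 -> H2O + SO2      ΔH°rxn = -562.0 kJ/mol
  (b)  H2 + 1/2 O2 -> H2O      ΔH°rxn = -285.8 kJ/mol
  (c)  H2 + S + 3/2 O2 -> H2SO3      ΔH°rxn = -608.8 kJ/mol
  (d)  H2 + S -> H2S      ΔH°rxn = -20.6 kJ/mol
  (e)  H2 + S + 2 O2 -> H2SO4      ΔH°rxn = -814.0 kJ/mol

(a): not needed.
(b) × 2: (2)·(-285.8) = -571.6 kJ/mol
(c) × 2: (2)·(-608.8) = -1217.6 kJ/mol
(d) reversed and × 3: (-3)·(-20.6) = +61.8 kJ/mol
(e) reversed: +814.0 kJ/mol
ΔH°rxn = (-571.6) + (-1217.6) + (+61.8) + (+814.0) = -913.4 kJ/mol

ΔH°rxn = -913.4 kJ/mol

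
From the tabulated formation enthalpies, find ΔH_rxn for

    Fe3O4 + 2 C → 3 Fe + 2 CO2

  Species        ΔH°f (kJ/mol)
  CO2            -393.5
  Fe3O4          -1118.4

ΔH_rxn = 331.4 kJ/mol

Products: 3·(+0.0) + 2·(-393.5) = -787.0
Reactants: 1·(-1118.4) + 2·(+0.0) = -1118.4
ΔH_rxn = (-787.0) − (-1118.4) = 331.4 kJ/mol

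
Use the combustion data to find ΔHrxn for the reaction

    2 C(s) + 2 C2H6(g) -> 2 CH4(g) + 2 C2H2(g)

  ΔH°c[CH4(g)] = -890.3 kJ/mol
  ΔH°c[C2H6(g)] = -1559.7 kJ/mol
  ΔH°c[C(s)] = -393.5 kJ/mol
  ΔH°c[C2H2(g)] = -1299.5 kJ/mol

Using ΔH = Σ nΔHc°(reactants) − Σ nΔHc°(products):
= [2·(-393.5) + 2·(-1559.7)] − [2·(-890.3) + 2·(-1299.5)]
= 473.2 kJ/mol

ΔHrxn = 473.2 kJ/mol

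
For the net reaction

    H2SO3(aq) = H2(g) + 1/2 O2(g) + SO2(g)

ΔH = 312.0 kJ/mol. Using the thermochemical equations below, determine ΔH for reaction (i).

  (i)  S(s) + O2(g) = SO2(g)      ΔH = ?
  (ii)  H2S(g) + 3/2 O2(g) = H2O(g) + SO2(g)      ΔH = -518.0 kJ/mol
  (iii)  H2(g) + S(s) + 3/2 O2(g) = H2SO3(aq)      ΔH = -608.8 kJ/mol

(i) as written: contributes x
(ii): not needed (H2S(g) appears nowhere else).
(iii) reversed (H2SO3(aq) must end up as a reactant): +608.8 kJ/mol
+312.0 = (+608.8) + x
x = (+312.0 − (+608.8)) / (1) = -296.8 kJ/mol

ΔH = -296.8 kJ/mol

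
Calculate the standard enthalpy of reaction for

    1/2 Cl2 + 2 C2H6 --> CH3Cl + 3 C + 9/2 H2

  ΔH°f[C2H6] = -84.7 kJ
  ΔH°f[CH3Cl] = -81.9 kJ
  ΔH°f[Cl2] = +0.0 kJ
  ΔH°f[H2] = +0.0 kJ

ΔH° = 87.5 kJ

Products: 1·(-81.9) + 3·(+0.0) + 9/2·(+0.0) = -81.9
Reactants: 1/2·(+0.0) + 2·(-84.7) = -169.4
ΔH° = (-81.9) − (-169.4) = 87.5 kJ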